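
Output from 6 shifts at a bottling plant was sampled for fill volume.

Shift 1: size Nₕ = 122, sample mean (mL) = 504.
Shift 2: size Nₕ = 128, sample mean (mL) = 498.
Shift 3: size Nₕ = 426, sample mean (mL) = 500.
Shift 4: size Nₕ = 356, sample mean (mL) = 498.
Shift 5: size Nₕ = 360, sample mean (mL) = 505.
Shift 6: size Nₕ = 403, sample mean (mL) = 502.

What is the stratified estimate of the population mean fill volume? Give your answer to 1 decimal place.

501.2

N = 1795; weights Wₕ = Nₕ/N = (0.0680, 0.0713, 0.2373, 0.1983, 0.2006, 0.2245).
x̄_st = Σ Wₕ·x̄ₕ = 0.0680·504 + 0.0713·498 + 0.2373·500 + 0.1983·498 + 0.2006·505 + 0.2245·502 ≈ 501.184...
→ 501.2.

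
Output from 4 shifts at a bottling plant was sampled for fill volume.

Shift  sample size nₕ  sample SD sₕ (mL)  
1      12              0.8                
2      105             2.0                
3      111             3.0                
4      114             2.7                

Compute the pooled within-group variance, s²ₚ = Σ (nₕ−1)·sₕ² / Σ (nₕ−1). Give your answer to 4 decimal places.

6.6178

1: (12−1)·0.8² = 11·0.64 = 7.04
2: (105−1)·2.0² = 104·4 = 416
3: (111−1)·3.0² = 110·9 = 990
4: (114−1)·2.7² = 113·7.29 = 823.77
Numerator = 2236.81; denominator = Σ(nₕ−1) = 338.
s²ₚ = 2236.81/338 = 6.617781... → 6.6178.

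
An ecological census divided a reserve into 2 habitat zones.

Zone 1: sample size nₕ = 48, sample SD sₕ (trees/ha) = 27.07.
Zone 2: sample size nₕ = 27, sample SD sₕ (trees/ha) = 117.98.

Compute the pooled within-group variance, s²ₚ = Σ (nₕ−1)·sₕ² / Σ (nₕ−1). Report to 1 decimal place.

Degrees of freedom: 47 + 26 = 73.
Σ(nₕ−1)sₕ² = 47·732.7849 + 26·13919.2804 = 396342.1807.
s²ₚ = 396342.1807 / 73 = 5429.345... → 5429.3.

5429.3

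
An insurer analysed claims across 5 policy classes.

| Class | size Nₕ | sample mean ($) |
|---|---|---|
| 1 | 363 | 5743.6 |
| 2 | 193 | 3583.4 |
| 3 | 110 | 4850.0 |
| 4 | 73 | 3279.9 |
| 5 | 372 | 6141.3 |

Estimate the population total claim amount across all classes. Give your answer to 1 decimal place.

Estimate total by summing Nₕ·x̄ₕ over strata.
363·5743.6 + 193·3583.4 + 110·4850.0 + 73·3279.9 + 372·6141.3 = 2084926.8 + 691596.2 + 533500 + 239432.7 + 2284563.6 = 5834019.3.

5834019.3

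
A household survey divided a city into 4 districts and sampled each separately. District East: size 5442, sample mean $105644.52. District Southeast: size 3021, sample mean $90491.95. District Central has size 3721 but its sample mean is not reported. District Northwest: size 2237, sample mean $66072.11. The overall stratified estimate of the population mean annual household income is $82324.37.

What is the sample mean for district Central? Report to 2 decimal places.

51357.91

N = 5442 + 3021 + 3721 + 2237 = 14421.
Overall total = μ·N = 82324.37·14421 = 1187199739.77.
Subtract the known strata: 5442·105644.52 + 3021·90491.95 + 2237·66072.11 = 996096968.86.
Remaining total for district Central: 1187199739.77 − 996096968.86 = 191102770.91.
Divide by its size: 191102770.91 / 3721 = 51357.9067... → 51357.91.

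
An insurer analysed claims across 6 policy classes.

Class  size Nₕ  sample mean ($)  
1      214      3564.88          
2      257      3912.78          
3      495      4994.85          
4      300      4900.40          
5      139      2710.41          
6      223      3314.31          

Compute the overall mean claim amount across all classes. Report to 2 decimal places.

4193.41

N = 214 + 257 + 495 + 300 + 139 + 223 = 1628.
The stratified mean weights each stratum mean by its population share Nₕ/N.
Σ Nₕx̄ₕ = 214·3564.88 + 257·3912.78 + 495·4994.85 + 300·4900.40 + 139·2710.41 + 223·3314.31 = 762884.32 + 1005584.46 + 2472450.75 + 1470120 + 376746.99 + 739091.13 = 6826877.65.
Divide by N: 6826877.65 / 1628 = 4193.4138... → 4193.41.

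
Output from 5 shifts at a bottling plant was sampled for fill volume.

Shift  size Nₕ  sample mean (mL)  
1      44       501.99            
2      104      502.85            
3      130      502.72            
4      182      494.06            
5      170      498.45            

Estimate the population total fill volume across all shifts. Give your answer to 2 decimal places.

1: 44·501.99 = 22087.56
2: 104·502.85 = 52296.4
3: 130·502.72 = 65353.6
4: 182·494.06 = 89918.92
5: 170·498.45 = 84736.5
τ̂ = Σ Nₕx̄ₕ = 314392.98.

314392.98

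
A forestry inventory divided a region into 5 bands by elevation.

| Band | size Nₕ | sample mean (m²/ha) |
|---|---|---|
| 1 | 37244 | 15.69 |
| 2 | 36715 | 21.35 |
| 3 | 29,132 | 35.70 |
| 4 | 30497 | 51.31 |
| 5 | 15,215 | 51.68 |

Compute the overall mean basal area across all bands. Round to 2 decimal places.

31.98

N = 37244 + 36715 + 29132 + 30497 + 15215 = 148803.
Weight each subgroup mean by Nₕ/N and sum.
Σ Nₕx̄ₕ = 37244·15.69 + 36715·21.35 + 29132·35.70 + 30497·51.31 + 15215·51.68 = 584358.36 + 783865.25 + 1040012.4 + 1564801.07 + 786311.2 = 4759348.28.
Divide by N: 4759348.28 / 148803 = 31.9842... → 31.98.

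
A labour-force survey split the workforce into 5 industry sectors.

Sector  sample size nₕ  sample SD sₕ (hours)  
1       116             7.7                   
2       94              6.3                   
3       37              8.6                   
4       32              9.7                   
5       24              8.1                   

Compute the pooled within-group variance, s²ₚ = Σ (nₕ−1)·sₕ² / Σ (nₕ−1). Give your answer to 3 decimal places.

59.053

1: (116−1)·7.7² = 115·59.29 = 6818.35
2: (94−1)·6.3² = 93·39.69 = 3691.17
3: (37−1)·8.6² = 36·73.96 = 2662.56
4: (32−1)·9.7² = 31·94.09 = 2916.79
5: (24−1)·8.1² = 23·65.61 = 1509.03
Numerator = 17597.9; denominator = Σ(nₕ−1) = 298.
s²ₚ = 17597.9/298 = 59.05336... → 59.053.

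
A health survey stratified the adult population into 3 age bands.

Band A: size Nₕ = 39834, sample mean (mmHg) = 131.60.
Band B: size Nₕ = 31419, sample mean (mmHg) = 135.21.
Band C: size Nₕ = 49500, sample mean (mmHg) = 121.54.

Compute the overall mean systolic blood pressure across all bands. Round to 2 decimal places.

128.42

N = 120753; weights Wₕ = Nₕ/N = (0.3299, 0.2602, 0.4099).
x̄_st = Σ Wₕ·x̄ₕ = 0.3299·131.60 + 0.2602·135.21 + 0.4099·121.54 ≈ 128.4154...
→ 128.42.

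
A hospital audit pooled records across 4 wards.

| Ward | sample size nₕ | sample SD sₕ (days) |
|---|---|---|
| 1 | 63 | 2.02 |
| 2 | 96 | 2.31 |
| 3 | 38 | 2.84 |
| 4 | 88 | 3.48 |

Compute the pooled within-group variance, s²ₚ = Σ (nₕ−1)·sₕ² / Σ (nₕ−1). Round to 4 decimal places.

7.5158

1: (63−1)·2.02² = 62·4.0804 = 252.9848
2: (96−1)·2.31² = 95·5.3361 = 506.9295
3: (38−1)·2.84² = 37·8.0656 = 298.4272
4: (88−1)·3.48² = 87·12.1104 = 1053.6048
Numerator = 2111.9463; denominator = Σ(nₕ−1) = 281.
s²ₚ = 2111.9463/281 = 7.515823... → 7.5158.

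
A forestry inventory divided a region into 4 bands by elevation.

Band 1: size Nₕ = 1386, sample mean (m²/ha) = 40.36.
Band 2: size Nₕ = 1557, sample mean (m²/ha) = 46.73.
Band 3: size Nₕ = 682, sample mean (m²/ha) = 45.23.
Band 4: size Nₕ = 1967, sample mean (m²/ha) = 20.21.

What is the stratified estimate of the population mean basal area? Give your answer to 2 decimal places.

35.64

N = 5592; weights Wₕ = Nₕ/N = (0.2479, 0.2784, 0.1220, 0.3518).
x̄_st = Σ Wₕ·x̄ₕ = 0.2479·40.36 + 0.2784·46.73 + 0.1220·45.23 + 0.3518·20.21 ≈ 35.6398...
→ 35.64.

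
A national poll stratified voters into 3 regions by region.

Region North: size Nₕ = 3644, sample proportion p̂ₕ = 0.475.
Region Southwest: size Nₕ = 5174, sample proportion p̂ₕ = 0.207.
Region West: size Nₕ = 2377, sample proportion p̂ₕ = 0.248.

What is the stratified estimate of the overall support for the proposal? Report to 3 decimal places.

Wₕ = Nₕ/N with N = 11195: 0.3255, 0.4622, 0.2123.
p̂_st = 0.3255·0.475 + 0.4622·0.207 + 0.2123·0.248 ≈ 0.30294... → 0.303.

0.303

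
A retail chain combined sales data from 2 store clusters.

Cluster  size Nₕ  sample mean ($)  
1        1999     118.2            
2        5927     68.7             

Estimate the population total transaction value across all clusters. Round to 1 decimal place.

643466.7

Population total = Σ Nₕ·x̄ₕ (each stratum's size times its mean).
1999·118.2 + 5927·68.7 = 236281.8 + 407184.9 = 643466.7.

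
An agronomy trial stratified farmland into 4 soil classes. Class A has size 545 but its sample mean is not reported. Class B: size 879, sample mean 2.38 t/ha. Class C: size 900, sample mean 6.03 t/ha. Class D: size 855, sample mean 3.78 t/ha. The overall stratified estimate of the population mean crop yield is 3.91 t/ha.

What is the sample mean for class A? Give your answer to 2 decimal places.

Σ Nₕx̄ₕ = N·μ, so 545·x̄_A = 3179·3.91 − (879·2.38 + 900·6.03 + 855·3.78).
= 12429.89 − 10750.92 = 1678.97.
x̄_A = 1678.97 / 545 = 3.0807... → 3.08.

3.08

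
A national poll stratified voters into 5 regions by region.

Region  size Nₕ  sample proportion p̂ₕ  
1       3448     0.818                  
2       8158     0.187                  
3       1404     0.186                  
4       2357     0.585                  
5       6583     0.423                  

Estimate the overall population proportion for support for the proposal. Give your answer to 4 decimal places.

N = 3448 + 8158 + 1404 + 2357 + 6583 = 21950.
Overall proportion = Σ (Nₕ/N)·p̂ₕ.
Σ Nₕp̂ₕ = 2820.464 + 1525.546 + 261.144 + 1378.845 + 2784.609 = 8770.608.
8770.608 / 21950 = 0.399572... → 0.3996.

0.3996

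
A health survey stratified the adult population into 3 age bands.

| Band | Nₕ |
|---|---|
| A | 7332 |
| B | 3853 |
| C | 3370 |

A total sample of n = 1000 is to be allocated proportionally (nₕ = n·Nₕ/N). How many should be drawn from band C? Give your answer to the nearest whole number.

232

N = 7332 + 3853 + 3370 = 14555.
n_C = 1000·3370/14555 = 231.536... → 232.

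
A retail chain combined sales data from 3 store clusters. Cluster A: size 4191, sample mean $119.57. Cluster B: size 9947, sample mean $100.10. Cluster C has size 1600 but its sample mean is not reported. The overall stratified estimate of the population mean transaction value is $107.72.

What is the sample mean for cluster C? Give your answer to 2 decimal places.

124.05

N = 4191 + 9947 + 1600 = 15738.
Overall total = μ·N = 107.72·15738 = 1695297.36.
Subtract the known strata: 4191·119.57 + 9947·100.10 = 1496812.57.
Remaining total for cluster C: 1695297.36 − 1496812.57 = 198484.79.
Divide by its size: 198484.79 / 1600 = 124.0530... → 124.05.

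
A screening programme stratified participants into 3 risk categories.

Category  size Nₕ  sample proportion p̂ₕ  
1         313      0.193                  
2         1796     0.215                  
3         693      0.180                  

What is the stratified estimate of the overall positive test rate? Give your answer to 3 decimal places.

N = 313 + 1796 + 693 = 2802.
Overall proportion = Σ (Nₕ/N)·p̂ₕ.
Σ Nₕp̂ₕ = 60.409 + 386.14 + 124.74 = 571.289.
571.289 / 2802 = 0.20389... → 0.204.

0.204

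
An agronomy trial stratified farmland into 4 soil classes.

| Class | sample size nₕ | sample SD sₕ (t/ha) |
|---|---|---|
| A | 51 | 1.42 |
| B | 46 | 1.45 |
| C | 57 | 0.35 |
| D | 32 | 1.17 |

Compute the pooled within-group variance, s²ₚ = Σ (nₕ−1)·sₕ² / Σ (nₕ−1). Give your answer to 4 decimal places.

A: (51−1)·1.42² = 50·2.0164 = 100.82
B: (46−1)·1.45² = 45·2.1025 = 94.6125
C: (57−1)·0.35² = 56·0.1225 = 6.86
D: (32−1)·1.17² = 31·1.3689 = 42.4359
Numerator = 244.7284; denominator = Σ(nₕ−1) = 182.
s²ₚ = 244.7284/182 = 1.344662... → 1.3447.

1.3447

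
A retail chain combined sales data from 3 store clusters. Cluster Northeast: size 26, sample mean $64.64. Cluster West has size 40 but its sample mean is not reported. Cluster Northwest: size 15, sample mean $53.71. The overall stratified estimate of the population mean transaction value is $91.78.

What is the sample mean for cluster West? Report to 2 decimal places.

123.70

Σ Nₕx̄ₕ = N·μ, so 40·x̄_West = 81·91.78 − (26·64.64 + 15·53.71).
= 7434.18 − 2486.29 = 4947.89.
x̄_West = 4947.89 / 40 = 123.6973... → 123.70.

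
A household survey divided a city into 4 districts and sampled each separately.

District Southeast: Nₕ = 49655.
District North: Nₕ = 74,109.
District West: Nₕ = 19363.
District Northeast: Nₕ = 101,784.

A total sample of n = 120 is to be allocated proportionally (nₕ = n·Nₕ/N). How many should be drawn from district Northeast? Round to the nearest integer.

N = 49655 + 74109 + 19363 + 101784 = 244911.
n_Northeast = 120·101784/244911 = 49.872... → 50.

50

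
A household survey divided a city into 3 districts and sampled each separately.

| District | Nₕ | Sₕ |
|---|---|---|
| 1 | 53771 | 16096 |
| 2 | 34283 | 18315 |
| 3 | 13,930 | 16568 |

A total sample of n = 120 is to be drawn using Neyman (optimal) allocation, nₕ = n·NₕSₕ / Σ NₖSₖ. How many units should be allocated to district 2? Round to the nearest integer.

44

Σ NₕSₕ = 53771·16096 + 34283·18315 + 13930·16568 = 1724183401.
Share for 2: 627893145/1724183401 = 0.36417.
n_2 = 120 × 0.36417 = 43.700... → 44.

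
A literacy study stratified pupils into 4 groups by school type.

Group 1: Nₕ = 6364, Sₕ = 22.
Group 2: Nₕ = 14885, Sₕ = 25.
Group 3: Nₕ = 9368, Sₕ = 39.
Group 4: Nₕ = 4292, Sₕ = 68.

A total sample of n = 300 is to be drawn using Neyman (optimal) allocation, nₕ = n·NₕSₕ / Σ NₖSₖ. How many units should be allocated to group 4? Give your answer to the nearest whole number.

75

Σ NₕSₕ = 6364·22 + 14885·25 + 9368·39 + 4292·68 = 1169341.
Share for 4: 291856/1169341 = 0.24959.
n_4 = 300 × 0.24959 = 74.877... → 75.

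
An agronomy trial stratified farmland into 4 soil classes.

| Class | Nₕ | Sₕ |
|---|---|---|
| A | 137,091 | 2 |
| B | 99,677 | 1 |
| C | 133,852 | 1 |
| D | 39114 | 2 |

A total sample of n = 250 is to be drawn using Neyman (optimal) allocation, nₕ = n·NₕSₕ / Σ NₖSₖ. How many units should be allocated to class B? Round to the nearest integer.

43

Σ NₕSₕ = 137091·2 + 99677·1 + 133852·1 + 39114·2 = 585939.
Share for B: 99677/585939 = 0.17011.
n_B = 250 × 0.17011 = 42.529... → 43.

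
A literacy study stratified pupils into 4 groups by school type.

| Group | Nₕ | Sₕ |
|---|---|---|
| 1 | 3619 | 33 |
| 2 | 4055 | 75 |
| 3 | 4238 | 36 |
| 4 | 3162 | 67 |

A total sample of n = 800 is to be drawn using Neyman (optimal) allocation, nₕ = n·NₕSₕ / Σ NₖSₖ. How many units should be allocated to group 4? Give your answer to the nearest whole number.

215

Σ NₕSₕ = 3619·33 + 4055·75 + 4238·36 + 3162·67 = 787974.
Share for 4: 211854/787974 = 0.26886.
n_4 = 800 × 0.26886 = 215.087... → 215.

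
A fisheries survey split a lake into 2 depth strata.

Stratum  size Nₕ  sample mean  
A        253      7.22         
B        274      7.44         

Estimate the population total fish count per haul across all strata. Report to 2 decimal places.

Population total = Σ Nₕ·x̄ₕ (each stratum's size times its mean).
253·7.22 + 274·7.44 = 1826.66 + 2038.56 = 3865.22.

3865.22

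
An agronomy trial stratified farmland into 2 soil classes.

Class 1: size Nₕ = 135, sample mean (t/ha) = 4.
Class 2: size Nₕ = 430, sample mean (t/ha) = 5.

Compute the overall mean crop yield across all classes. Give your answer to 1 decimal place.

N = 565; weights Wₕ = Nₕ/N = (0.2389, 0.7611).
x̄_st = Σ Wₕ·x̄ₕ = 0.2389·4 + 0.7611·5 ≈ 4.761...
→ 4.8.

4.8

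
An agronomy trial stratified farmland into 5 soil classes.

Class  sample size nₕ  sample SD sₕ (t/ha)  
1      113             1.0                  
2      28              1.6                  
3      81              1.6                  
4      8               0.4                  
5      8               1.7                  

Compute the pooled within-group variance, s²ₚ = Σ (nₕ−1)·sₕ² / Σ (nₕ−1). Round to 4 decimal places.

1.7479

Degrees of freedom: 112 + 27 + 80 + 7 + 7 = 233.
Σ(nₕ−1)sₕ² = 112·1 + 27·2.56 + 80·2.56 + 7·0.16 + 7·2.89 = 407.27.
s²ₚ = 407.27 / 233 = 1.747940... → 1.7479.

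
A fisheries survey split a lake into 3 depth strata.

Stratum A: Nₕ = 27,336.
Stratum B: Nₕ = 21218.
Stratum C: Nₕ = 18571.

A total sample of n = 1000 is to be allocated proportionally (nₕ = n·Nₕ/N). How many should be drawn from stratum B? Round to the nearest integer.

316

Share of stratum B = 21218/67125 = 0.31610.
Allocate 1000 × 0.31610 = 316.097... → 316.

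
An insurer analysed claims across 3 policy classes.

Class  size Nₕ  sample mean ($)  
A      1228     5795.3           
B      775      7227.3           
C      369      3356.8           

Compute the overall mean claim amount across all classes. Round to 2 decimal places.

5883.83

N = 1228 + 775 + 369 = 2372.
The stratified mean weights each stratum mean by its population share Nₕ/N.
Σ Nₕx̄ₕ = 1228·5795.3 + 775·7227.3 + 369·3356.8 = 7116628.4 + 5601157.5 + 1238659.2 = 13956445.1.
Divide by N: 13956445.1 / 2372 = 5883.8301... → 5883.83.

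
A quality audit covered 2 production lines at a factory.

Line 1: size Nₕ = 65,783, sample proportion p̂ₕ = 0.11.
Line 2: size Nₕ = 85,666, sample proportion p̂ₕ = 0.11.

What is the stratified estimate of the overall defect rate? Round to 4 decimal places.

0.1100

N = 65783 + 85666 = 151449.
Overall proportion = Σ (Nₕ/N)·p̂ₕ.
Σ Nₕp̂ₕ = 7236.13 + 9423.26 = 16659.39.
16659.39 / 151449 = 0.11 → 0.1100.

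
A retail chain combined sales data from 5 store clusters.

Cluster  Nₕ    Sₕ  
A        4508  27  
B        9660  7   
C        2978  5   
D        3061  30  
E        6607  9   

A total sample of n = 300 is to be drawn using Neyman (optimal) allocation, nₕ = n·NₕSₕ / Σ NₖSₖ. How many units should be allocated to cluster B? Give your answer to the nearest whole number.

A: NₕSₕ = 4508·27 = 121716
B: NₕSₕ = 9660·7 = 67620
C: NₕSₕ = 2978·5 = 14890
D: NₕSₕ = 3061·30 = 91830
E: NₕSₕ = 6607·9 = 59463
Σ NₕSₕ = 355519.
n_B = 300·67620/355519 = 57.060... → 57.

57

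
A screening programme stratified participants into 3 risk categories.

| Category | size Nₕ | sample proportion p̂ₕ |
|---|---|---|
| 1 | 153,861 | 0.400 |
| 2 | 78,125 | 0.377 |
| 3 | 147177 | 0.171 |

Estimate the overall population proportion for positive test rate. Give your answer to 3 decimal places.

0.306

N = 153861 + 78125 + 147177 = 379163.
Overall proportion = Σ (Nₕ/N)·p̂ₕ.
Σ Nₕp̂ₕ = 61544.4 + 29453.125 + 25167.267 = 116164.792.
116164.792 / 379163 = 0.30637... → 0.306.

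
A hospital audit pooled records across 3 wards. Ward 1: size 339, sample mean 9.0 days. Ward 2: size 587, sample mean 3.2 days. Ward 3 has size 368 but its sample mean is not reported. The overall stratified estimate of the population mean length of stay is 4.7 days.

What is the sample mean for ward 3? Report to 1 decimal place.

3.1

Σ Nₕx̄ₕ = N·μ, so 368·x̄_3 = 1294·4.7 − (339·9.0 + 587·3.2).
= 6081.8 − 4929.4 = 1152.4.
x̄_3 = 1152.4 / 368 = 3.132... → 3.1.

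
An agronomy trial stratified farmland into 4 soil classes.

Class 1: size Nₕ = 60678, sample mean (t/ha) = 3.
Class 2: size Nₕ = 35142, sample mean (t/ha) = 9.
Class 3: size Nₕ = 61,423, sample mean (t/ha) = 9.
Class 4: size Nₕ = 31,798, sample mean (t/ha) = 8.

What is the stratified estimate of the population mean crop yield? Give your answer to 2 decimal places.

N = 189041; weights Wₕ = Nₕ/N = (0.3210, 0.1859, 0.3249, 0.1682).
x̄_st = Σ Wₕ·x̄ₕ = 0.3210·3 + 0.1859·9 + 0.3249·9 + 0.1682·8 ≈ 6.9059...
→ 6.91.

6.91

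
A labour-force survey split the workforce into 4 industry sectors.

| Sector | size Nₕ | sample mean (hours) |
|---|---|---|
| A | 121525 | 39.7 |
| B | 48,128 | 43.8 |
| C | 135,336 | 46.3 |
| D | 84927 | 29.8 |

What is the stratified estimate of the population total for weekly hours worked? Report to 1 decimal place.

15729430.3

Population total = Σ Nₕ·x̄ₕ (each stratum's size times its mean).
121525·39.7 + 48128·43.8 + 135336·46.3 + 84927·29.8 = 4824542.5 + 2108006.4 + 6266056.8 + 2530824.6 = 15729430.3.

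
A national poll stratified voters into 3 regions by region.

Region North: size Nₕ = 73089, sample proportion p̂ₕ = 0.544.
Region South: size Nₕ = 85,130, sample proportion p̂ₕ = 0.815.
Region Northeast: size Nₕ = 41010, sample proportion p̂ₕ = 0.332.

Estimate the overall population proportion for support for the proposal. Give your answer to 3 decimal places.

0.616

N = 73089 + 85130 + 41010 = 199229.
Overall proportion = Σ (Nₕ/N)·p̂ₕ.
Σ Nₕp̂ₕ = 39760.416 + 69380.95 + 13615.32 = 122756.686.
122756.686 / 199229 = 0.61616... → 0.616.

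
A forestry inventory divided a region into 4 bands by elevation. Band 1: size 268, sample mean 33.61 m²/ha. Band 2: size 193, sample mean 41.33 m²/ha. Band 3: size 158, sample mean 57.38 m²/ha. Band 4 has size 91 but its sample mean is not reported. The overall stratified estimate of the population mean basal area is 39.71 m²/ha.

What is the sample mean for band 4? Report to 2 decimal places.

23.56

Σ Nₕx̄ₕ = N·μ, so 91·x̄_4 = 710·39.71 − (268·33.61 + 193·41.33 + 158·57.38).
= 28194.1 − 26050.21 = 2143.89.
x̄_4 = 2143.89 / 91 = 23.5592... → 23.56.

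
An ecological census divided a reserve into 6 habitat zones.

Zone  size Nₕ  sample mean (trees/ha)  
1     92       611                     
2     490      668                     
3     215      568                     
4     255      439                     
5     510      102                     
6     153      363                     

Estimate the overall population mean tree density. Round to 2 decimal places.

422.83

N = 92 + 490 + 215 + 255 + 510 + 153 = 1715.
Overall mean = Σ (Nₕ/N)·x̄ₕ — weight by population share, not a simple average.
Σ Nₕx̄ₕ = 92·611 + 490·668 + 215·568 + 255·439 + 510·102 + 153·363 = 56212 + 327320 + 122120 + 111945 + 52020 + 55539 = 725156.
Divide by N: 725156 / 1715 = 422.8315... → 422.83.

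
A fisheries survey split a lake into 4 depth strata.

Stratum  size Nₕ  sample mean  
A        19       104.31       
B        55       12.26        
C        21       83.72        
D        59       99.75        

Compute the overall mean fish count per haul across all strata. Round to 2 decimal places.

x̄_st = (Σ Nₕx̄ₕ) / (Σ Nₕ) = (19·104.31 + 55·12.26 + 21·83.72 + 59·99.75) / 154
= 10299.56 / 154 = 66.8803... → 66.88.

66.88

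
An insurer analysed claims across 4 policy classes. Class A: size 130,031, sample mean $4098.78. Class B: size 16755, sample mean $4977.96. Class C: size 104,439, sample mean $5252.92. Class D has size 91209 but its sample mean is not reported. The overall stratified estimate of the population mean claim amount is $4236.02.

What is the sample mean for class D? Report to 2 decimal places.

3130.98

Σ Nₕx̄ₕ = N·μ, so 91209·x̄_D = 342434·4236.02 − (130031·4098.78 + 16755·4977.96 + 104439·5252.92).
= 1450557272.68 − 1164983893.86 = 285573378.82.
x̄_D = 285573378.82 / 91209 = 3130.9781... → 3130.98.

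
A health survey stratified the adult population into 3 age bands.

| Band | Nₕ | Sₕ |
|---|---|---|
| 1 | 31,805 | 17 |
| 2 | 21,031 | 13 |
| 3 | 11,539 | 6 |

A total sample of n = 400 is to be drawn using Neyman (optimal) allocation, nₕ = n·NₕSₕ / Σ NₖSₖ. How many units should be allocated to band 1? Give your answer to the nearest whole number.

245

1: NₕSₕ = 31805·17 = 540685
2: NₕSₕ = 21031·13 = 273403
3: NₕSₕ = 11539·6 = 69234
Σ NₕSₕ = 883322.
n_1 = 400·540685/883322 = 244.842... → 245.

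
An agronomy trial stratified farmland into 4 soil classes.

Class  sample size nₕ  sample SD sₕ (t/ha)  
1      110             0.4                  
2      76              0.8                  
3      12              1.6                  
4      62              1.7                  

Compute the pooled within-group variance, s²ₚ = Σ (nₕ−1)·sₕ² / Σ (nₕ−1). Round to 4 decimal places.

1.0543

1: (110−1)·0.4² = 109·0.16 = 17.44
2: (76−1)·0.8² = 75·0.64 = 48
3: (12−1)·1.6² = 11·2.56 = 28.16
4: (62−1)·1.7² = 61·2.89 = 176.29
Numerator = 269.89; denominator = Σ(nₕ−1) = 256.
s²ₚ = 269.89/256 = 1.054258... → 1.0543.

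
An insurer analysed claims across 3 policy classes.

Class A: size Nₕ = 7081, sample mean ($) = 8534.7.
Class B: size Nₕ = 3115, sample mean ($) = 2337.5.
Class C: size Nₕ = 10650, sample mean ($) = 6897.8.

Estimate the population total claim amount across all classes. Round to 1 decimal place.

141177093.2

Estimate total by summing Nₕ·x̄ₕ over strata.
7081·8534.7 + 3115·2337.5 + 10650·6897.8 = 60434210.7 + 7281312.5 + 73461570 = 141177093.2.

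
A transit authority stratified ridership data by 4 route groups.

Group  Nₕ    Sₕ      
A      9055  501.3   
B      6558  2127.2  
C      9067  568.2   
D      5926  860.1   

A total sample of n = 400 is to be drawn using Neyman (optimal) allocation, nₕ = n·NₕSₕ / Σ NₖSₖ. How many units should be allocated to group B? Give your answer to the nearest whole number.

194

Σ NₕSₕ = 9055·501.3 + 6558·2127.2 + 9067·568.2 + 5926·860.1 = 28738271.1.
Share for B: 13950177.6/28738271.1 = 0.48542.
n_B = 400 × 0.48542 = 194.169... → 194.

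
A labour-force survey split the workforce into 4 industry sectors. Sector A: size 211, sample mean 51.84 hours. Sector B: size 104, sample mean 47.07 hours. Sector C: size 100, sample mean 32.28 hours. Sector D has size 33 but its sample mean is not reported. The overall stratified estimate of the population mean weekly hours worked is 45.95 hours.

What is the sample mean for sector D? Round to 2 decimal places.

N = 211 + 104 + 100 + 33 = 448.
Overall total = μ·N = 45.95·448 = 20585.6.
Subtract the known strata: 211·51.84 + 104·47.07 + 100·32.28 = 19061.52.
Remaining total for sector D: 20585.6 − 19061.52 = 1524.08.
Divide by its size: 1524.08 / 33 = 46.1842... → 46.18.

46.18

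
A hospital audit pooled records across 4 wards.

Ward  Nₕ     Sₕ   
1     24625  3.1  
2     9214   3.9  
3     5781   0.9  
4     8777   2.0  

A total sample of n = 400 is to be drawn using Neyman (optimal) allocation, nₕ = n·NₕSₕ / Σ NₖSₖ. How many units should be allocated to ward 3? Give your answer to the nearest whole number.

15

Σ NₕSₕ = 24625·3.1 + 9214·3.9 + 5781·0.9 + 8777·2.0 = 135029.
Share for 3: 5202.9/135029 = 0.03853.
n_3 = 400 × 0.03853 = 15.413... → 15.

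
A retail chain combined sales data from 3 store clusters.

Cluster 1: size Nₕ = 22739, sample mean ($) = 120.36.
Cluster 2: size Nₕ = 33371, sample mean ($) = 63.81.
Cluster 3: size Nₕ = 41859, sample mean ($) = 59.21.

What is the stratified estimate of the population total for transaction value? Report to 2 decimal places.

Estimate total by summing Nₕ·x̄ₕ over strata.
22739·120.36 + 33371·63.81 + 41859·59.21 = 2736866.04 + 2129403.51 + 2478471.39 = 7344740.94.

7344740.94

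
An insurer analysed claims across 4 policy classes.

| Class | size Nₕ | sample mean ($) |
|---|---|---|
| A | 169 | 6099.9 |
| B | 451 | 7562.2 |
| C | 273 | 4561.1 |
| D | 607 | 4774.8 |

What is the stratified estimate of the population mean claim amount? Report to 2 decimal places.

5723.28

N = 169 + 451 + 273 + 607 = 1500.
The stratified mean weights each stratum mean by its population share Nₕ/N.
Σ Nₕx̄ₕ = 169·6099.9 + 451·7562.2 + 273·4561.1 + 607·4774.8 = 1030883.1 + 3410552.2 + 1245180.3 + 2898303.6 = 8584919.2.
Divide by N: 8584919.2 / 1500 = 5723.2795... → 5723.28.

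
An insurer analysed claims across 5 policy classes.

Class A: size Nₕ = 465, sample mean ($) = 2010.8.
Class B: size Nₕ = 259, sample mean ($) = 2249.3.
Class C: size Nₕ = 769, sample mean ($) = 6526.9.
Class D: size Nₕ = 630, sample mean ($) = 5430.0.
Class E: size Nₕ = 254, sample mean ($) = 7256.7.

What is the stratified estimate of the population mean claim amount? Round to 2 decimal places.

N = 465 + 259 + 769 + 630 + 254 = 2377.
The stratified mean weights each stratum mean by its population share Nₕ/N.
Σ Nₕx̄ₕ = 465·2010.8 + 259·2249.3 + 769·6526.9 + 630·5430.0 + 254·7256.7 = 935022 + 582568.7 + 5019186.1 + 3420900 + 1843201.8 = 11800878.6.
Divide by N: 11800878.6 / 2377 = 4964.6103... → 4964.61.

4964.61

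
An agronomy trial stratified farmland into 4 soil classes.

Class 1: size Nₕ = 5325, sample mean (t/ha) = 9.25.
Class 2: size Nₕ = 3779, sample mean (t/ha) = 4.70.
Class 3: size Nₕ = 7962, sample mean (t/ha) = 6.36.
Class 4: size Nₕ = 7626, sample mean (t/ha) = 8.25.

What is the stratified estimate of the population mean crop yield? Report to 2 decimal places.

7.31

N = 5325 + 3779 + 7962 + 7626 = 24692.
Weight each subgroup mean by Nₕ/N and sum.
Σ Nₕx̄ₕ = 5325·9.25 + 3779·4.70 + 7962·6.36 + 7626·8.25 = 49256.25 + 17761.3 + 50638.32 + 62914.5 = 180570.37.
Divide by N: 180570.37 / 24692 = 7.3129... → 7.31.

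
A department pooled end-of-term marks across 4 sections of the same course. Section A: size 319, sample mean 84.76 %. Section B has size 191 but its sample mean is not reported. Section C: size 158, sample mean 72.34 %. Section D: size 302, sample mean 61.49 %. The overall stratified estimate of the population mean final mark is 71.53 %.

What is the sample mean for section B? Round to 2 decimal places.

64.64

Σ Nₕx̄ₕ = N·μ, so 191·x̄_B = 970·71.53 − (319·84.76 + 158·72.34 + 302·61.49).
= 69384.1 − 57038.14 = 12345.96.
x̄_B = 12345.96 / 191 = 64.6385... → 64.64.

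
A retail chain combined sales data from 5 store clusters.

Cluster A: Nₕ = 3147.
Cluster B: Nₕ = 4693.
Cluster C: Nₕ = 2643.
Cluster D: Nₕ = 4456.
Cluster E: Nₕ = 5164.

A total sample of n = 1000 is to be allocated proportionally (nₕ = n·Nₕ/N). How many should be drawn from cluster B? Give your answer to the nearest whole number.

Share of cluster B = 4693/20103 = 0.23345.
Allocate 1000 × 0.23345 = 233.448... → 233.

233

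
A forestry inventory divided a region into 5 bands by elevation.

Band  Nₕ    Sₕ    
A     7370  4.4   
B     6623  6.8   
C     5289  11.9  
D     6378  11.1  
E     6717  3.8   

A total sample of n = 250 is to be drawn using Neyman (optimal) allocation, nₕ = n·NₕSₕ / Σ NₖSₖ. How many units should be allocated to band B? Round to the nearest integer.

48

A: NₕSₕ = 7370·4.4 = 32428
B: NₕSₕ = 6623·6.8 = 45036.4
C: NₕSₕ = 5289·11.9 = 62939.1
D: NₕSₕ = 6378·11.1 = 70795.8
E: NₕSₕ = 6717·3.8 = 25524.6
Σ NₕSₕ = 236723.9.
n_B = 250·45036.4/236723.9 = 47.562... → 48.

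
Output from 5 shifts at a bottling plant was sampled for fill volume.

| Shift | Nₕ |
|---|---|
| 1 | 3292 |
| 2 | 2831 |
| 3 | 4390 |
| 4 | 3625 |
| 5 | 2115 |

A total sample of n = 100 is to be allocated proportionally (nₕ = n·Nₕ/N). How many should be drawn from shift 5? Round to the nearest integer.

Share of shift 5 = 2115/16253 = 0.13013.
Allocate 100 × 0.13013 = 13.013... → 13.

13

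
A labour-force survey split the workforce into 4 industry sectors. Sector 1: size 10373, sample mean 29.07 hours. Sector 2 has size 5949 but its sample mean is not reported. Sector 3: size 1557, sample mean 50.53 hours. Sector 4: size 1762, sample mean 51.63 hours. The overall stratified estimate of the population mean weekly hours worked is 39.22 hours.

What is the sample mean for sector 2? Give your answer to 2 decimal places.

Σ Nₕx̄ₕ = N·μ, so 5949·x̄_2 = 19641·39.22 − (10373·29.07 + 1557·50.53 + 1762·51.63).
= 770320.02 − 471190.38 = 299129.64.
x̄_2 = 299129.64 / 5949 = 50.2823... → 50.28.

50.28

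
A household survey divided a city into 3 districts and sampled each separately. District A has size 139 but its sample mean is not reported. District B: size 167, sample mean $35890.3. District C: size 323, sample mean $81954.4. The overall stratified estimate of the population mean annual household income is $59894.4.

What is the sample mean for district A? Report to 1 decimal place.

N = 139 + 167 + 323 = 629.
Overall total = μ·N = 59894.4·629 = 37673577.6.
Subtract the known strata: 167·35890.3 + 323·81954.4 = 32464951.3.
Remaining total for district A: 37673577.6 − 32464951.3 = 5208626.3.
Divide by its size: 5208626.3 / 139 = 37472.132... → 37472.1.

37472.1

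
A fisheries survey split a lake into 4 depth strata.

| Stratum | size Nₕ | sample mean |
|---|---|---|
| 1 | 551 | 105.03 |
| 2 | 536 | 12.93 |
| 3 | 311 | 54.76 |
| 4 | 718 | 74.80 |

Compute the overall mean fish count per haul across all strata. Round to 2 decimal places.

64.05

x̄_st = (Σ Nₕx̄ₕ) / (Σ Nₕ) = (551·105.03 + 536·12.93 + 311·54.76 + 718·74.80) / 2116
= 135538.77 / 2116 = 64.0542... → 64.05.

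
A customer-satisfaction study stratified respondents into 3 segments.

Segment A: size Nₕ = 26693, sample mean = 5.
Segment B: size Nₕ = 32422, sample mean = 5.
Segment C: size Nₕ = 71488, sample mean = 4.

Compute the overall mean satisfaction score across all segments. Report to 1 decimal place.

4.5

N = 130603; weights Wₕ = Nₕ/N = (0.2044, 0.2482, 0.5474).
x̄_st = Σ Wₕ·x̄ₕ = 0.2044·5 + 0.2482·5 + 0.5474·4 ≈ 4.453...
→ 4.5.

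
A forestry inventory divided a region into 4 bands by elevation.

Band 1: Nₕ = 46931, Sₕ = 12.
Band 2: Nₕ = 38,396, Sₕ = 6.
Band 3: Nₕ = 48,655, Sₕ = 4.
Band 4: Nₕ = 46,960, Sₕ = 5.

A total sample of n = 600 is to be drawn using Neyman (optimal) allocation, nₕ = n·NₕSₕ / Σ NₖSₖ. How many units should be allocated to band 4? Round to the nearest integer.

1: NₕSₕ = 46931·12 = 563172
2: NₕSₕ = 38396·6 = 230376
3: NₕSₕ = 48655·4 = 194620
4: NₕSₕ = 46960·5 = 234800
Σ NₕSₕ = 1222968.
n_4 = 600·234800/1222968 = 115.195... → 115.

115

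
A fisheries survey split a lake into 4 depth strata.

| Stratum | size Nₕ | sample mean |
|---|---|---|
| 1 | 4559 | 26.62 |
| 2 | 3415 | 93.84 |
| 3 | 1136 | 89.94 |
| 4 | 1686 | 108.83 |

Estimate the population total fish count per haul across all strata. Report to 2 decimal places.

Population total = Σ Nₕ·x̄ₕ (each stratum's size times its mean).
4559·26.62 + 3415·93.84 + 1136·89.94 + 1686·108.83 = 121360.58 + 320463.6 + 102171.84 + 183487.38 = 727483.40.

727483.40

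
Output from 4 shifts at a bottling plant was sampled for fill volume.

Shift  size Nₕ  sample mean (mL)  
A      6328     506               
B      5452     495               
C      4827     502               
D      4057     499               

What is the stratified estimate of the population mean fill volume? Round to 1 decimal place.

500.8

N = 6328 + 5452 + 4827 + 4057 = 20664.
The stratified mean weights each stratum mean by its population share Nₕ/N.
Σ Nₕx̄ₕ = 6328·506 + 5452·495 + 4827·502 + 4057·499 = 3201968 + 2698740 + 2423154 + 2024443 = 10348305.
Divide by N: 10348305 / 20664 = 500.789... → 500.8.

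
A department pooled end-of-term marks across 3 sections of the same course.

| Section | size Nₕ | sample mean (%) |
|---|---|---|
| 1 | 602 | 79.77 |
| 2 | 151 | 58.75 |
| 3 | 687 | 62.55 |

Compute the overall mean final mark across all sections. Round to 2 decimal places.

N = 602 + 151 + 687 = 1440.
Weight each subgroup mean by Nₕ/N and sum.
Σ Nₕx̄ₕ = 602·79.77 + 151·58.75 + 687·62.55 = 48021.54 + 8871.25 + 42971.85 = 99864.64.
Divide by N: 99864.64 / 1440 = 69.3504... → 69.35.

69.35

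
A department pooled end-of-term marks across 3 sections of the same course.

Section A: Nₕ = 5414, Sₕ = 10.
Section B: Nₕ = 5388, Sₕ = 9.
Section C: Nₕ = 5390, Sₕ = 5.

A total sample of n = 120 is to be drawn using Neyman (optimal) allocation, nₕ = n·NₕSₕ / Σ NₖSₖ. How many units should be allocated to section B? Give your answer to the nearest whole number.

A: NₕSₕ = 5414·10 = 54140
B: NₕSₕ = 5388·9 = 48492
C: NₕSₕ = 5390·5 = 26950
Σ NₕSₕ = 129582.
n_B = 120·48492/129582 = 44.906... → 45.

45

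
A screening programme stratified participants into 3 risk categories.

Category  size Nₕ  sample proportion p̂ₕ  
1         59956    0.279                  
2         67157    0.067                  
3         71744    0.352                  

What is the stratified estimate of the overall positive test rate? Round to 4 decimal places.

0.2337

N = 59956 + 67157 + 71744 = 198857.
Overall proportion = Σ (Nₕ/N)·p̂ₕ.
Σ Nₕp̂ₕ = 16727.724 + 4499.519 + 25253.888 = 46481.131.
46481.131 / 198857 = 0.233741... → 0.2337.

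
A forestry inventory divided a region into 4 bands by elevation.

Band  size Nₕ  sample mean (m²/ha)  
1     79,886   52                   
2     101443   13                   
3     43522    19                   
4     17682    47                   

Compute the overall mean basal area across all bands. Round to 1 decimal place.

29.4

N = 79886 + 101443 + 43522 + 17682 = 242533.
The stratified mean weights each stratum mean by its population share Nₕ/N.
Σ Nₕx̄ₕ = 79886·52 + 101443·13 + 43522·19 + 17682·47 = 4154072 + 1318759 + 826918 + 831054 = 7130803.
Divide by N: 7130803 / 242533 = 29.401... → 29.4.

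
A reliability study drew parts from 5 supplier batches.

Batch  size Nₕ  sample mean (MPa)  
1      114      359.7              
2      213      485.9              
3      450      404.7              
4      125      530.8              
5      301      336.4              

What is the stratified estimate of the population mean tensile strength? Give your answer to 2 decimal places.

x̄_st = (Σ Nₕx̄ₕ) / (Σ Nₕ) = (114·359.7 + 213·485.9 + 450·404.7 + 125·530.8 + 301·336.4) / 1203
= 494223.9 / 1203 = 410.8262... → 410.83.

410.83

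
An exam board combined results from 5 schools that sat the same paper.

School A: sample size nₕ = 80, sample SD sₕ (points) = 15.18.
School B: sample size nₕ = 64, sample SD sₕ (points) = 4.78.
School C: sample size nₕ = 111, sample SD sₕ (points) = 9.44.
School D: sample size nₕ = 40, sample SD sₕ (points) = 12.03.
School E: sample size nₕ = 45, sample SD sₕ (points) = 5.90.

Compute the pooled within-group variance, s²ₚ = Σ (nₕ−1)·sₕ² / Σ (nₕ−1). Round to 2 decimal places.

A: (80−1)·15.18² = 79·230.4324 = 18204.1596
B: (64−1)·4.78² = 63·22.8484 = 1439.4492
C: (111−1)·9.44² = 110·89.1136 = 9802.496
D: (40−1)·12.03² = 39·144.7209 = 5644.1151
E: (45−1)·5.90² = 44·34.81 = 1531.64
Numerator = 36621.8599; denominator = Σ(nₕ−1) = 335.
s²ₚ = 36621.8599/335 = 109.3190... → 109.32.

109.32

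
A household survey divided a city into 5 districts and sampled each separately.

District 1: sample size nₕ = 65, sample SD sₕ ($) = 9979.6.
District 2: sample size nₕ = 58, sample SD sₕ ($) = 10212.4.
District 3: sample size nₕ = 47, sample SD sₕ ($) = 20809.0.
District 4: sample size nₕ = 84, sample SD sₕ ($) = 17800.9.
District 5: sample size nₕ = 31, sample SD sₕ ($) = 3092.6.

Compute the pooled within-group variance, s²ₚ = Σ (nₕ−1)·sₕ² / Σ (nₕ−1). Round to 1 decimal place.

210087831.7

Degrees of freedom: 64 + 57 + 46 + 83 + 30 = 280.
Σ(nₕ−1)sₕ² = 64·99592416.16 + 57·104293113.76 + 46·433014481 + 83·316872040.81 + 30·9564174.76 = 58824592874.59.
s²ₚ = 58824592874.59 / 280 = 210087831.695... → 210087831.7.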